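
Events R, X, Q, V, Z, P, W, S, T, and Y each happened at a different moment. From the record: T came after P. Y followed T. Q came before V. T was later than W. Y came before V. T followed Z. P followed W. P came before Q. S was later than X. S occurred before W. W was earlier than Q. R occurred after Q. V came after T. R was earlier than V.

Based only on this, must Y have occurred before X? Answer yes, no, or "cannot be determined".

no

Tracing the constraints gives X → S → W → T → Y, so X must come before Y.
That means Y cannot be before X.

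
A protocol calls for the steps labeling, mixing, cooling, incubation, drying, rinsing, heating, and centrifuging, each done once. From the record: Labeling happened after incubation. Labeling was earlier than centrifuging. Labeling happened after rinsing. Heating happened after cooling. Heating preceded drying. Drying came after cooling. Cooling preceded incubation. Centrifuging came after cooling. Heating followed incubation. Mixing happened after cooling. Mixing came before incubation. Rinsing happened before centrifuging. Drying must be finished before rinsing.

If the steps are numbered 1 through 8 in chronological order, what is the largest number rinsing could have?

Rinsing must come before centrifuging and labeling — 2 steps forced after it.
Everything else can be placed before rinsing in some valid order, so rinsing can sit as late as position 8 − 2 = 6.

6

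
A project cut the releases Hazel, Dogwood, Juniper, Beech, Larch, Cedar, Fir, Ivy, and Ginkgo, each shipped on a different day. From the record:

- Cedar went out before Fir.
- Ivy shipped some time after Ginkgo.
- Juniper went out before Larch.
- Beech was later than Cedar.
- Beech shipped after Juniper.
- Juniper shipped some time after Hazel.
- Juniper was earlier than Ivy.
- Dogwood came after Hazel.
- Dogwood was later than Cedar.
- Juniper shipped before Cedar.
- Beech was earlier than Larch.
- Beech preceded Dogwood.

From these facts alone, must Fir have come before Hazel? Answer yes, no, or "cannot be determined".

no

Tracing the constraints gives Hazel → Juniper → Cedar → Fir, so Hazel must come before Fir.
That means Fir cannot be before Hazel.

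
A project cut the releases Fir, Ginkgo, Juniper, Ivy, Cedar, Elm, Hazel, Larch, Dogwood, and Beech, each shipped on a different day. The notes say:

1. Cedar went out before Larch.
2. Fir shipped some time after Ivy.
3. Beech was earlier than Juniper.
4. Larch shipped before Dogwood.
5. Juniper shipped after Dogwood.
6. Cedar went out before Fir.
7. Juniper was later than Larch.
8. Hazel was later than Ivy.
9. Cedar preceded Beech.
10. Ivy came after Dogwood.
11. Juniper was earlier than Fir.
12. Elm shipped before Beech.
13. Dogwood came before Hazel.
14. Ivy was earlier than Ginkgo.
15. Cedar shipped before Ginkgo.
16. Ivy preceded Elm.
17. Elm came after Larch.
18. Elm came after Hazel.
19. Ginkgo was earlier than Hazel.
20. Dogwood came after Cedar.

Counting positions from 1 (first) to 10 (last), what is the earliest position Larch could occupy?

2

Cedar must come before Larch — 1 forced predecessor.
Nothing else is forced ahead of Larch, so its earliest slot is position 1 + 1 = 2.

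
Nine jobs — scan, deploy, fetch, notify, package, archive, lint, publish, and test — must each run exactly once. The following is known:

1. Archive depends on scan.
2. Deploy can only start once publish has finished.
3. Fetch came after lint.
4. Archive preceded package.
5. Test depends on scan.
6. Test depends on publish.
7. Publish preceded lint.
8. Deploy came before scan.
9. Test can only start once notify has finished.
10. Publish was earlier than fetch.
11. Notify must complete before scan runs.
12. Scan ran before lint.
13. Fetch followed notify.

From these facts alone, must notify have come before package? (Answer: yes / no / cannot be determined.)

Chain the constraints: notify → scan → archive → package. Each link is directly stated, so notify comes before package.

yes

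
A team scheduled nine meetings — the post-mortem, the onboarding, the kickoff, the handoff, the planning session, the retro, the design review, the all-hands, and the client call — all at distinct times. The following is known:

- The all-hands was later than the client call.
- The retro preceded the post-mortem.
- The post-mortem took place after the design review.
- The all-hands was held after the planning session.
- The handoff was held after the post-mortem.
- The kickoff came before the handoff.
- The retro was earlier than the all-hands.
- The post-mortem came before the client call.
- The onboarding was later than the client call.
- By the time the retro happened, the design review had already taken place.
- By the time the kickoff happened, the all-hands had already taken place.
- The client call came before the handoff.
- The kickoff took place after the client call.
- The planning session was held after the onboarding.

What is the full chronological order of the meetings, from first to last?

the design review, the retro, the post-mortem, the client call, the onboarding, the planning session, the all-hands, the kickoff, the handoff

The constraints fix every adjacent pair, so only one ordering works:
the design review → the retro → the post-mortem → the client call → the onboarding → the planning session → the all-hands → the kickoff → the handoff.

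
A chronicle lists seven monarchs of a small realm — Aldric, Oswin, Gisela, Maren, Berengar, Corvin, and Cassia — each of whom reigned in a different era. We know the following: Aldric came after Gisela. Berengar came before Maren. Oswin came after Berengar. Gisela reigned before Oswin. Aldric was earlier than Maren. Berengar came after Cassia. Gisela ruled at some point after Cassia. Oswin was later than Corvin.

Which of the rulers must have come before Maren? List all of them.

Aldric, Berengar, Cassia, Gisela

Directly stated before Maren: Aldric and Berengar.
Cassia reaches Maren via Cassia → Berengar → Maren.
Gisela reaches Maren via Gisela → Aldric → Maren.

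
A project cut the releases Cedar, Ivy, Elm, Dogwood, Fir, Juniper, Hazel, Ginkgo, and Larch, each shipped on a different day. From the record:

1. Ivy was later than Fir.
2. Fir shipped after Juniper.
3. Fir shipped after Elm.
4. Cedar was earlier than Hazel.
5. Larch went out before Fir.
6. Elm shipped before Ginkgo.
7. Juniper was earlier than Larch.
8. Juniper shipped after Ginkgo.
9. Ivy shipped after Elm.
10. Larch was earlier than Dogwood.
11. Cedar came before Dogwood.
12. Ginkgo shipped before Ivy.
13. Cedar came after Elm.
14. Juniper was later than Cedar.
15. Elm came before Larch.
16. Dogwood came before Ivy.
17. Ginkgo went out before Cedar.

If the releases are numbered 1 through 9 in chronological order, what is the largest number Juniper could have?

Juniper must come before Dogwood, Fir, Ivy, and Larch — 4 releases forced after it.
Everything else can be placed before Juniper in some valid order, so Juniper can sit as late as position 9 − 4 = 5.

5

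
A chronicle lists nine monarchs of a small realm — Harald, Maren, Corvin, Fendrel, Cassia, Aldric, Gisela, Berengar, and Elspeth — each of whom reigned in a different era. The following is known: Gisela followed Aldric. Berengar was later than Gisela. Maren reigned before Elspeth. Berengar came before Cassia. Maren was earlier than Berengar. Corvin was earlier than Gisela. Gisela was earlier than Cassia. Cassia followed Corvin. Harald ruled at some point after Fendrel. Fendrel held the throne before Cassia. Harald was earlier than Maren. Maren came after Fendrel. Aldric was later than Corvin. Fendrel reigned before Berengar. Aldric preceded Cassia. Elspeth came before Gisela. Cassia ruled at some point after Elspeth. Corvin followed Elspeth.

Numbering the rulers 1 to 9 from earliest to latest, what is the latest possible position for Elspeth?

Elspeth must come before Aldric, Berengar, Cassia, Corvin, and Gisela — 5 rulers forced after them.
Everything else can be placed before Elspeth in some valid order, so Elspeth can sit as late as position 9 − 5 = 4.

4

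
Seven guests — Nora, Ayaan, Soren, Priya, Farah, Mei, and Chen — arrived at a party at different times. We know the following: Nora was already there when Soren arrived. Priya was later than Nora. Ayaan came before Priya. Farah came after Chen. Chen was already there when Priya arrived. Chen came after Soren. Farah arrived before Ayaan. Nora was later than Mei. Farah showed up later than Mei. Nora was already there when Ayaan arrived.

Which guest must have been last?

Every other guest has a chain of constraints placing them before Priya, so Priya is last.

Priya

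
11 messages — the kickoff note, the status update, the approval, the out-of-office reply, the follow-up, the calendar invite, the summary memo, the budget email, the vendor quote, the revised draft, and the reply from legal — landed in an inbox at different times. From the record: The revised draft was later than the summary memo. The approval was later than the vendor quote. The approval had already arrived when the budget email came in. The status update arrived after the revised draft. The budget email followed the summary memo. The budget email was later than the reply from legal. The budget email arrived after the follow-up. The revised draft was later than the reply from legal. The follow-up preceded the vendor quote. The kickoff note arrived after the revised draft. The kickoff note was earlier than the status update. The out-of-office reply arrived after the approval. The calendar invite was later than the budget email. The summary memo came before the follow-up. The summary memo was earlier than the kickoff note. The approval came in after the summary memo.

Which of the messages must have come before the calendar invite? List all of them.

the approval, the budget email, the follow-up, the reply from legal, the summary memo, the vendor quote

Directly stated before the calendar invite: the budget email.
The approval reaches the calendar invite via the approval → the budget email → the calendar invite.
The follow-up reaches the calendar invite via the follow-up → the budget email → the calendar invite.
The reply from legal reaches the calendar invite via the reply from legal → the budget email → the calendar invite.
Likewise the summary memo and the vendor quote each reach the calendar invite by chaining the stated constraints.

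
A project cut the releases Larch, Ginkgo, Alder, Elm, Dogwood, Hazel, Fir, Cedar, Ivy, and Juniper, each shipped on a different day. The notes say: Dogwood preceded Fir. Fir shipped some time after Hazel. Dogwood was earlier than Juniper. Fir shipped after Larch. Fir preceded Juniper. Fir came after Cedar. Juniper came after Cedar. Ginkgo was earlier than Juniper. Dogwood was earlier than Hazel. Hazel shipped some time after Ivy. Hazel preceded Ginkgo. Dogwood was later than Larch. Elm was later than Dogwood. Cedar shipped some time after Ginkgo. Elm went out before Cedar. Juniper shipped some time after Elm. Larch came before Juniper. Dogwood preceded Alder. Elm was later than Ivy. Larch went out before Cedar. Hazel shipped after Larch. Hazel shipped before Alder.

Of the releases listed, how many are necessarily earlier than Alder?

4

Directly stated before Alder: Dogwood and Hazel.
Ivy reaches Alder via Ivy → Hazel → Alder.
Larch reaches Alder via Larch → Hazel → Alder.
That's Dogwood, Hazel, Ivy, and Larch — 4 in all.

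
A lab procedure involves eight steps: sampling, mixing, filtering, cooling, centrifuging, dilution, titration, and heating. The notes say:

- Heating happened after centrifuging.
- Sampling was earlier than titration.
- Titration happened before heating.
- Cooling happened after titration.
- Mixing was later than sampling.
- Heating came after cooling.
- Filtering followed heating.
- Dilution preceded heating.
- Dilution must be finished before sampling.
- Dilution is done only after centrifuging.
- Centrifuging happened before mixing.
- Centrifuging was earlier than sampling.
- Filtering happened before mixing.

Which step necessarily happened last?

mixing

Every other step has a chain of constraints placing it before mixing, so mixing is last.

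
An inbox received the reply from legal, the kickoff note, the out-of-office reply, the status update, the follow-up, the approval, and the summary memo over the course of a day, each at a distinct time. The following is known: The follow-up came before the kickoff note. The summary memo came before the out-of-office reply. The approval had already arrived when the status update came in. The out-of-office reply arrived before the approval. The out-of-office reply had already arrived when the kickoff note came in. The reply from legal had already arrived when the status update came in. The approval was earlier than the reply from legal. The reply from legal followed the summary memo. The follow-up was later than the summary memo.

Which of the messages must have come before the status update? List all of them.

Directly stated before the status update: the approval and the reply from legal.
The out-of-office reply reaches the status update via the out-of-office reply → the approval → the status update.
The summary memo reaches the status update via the summary memo → the reply from legal → the status update.
No chain forces the kickoff note (or any of the others) ahead of the status update.

the approval, the out-of-office reply, the reply from legal, the summary memo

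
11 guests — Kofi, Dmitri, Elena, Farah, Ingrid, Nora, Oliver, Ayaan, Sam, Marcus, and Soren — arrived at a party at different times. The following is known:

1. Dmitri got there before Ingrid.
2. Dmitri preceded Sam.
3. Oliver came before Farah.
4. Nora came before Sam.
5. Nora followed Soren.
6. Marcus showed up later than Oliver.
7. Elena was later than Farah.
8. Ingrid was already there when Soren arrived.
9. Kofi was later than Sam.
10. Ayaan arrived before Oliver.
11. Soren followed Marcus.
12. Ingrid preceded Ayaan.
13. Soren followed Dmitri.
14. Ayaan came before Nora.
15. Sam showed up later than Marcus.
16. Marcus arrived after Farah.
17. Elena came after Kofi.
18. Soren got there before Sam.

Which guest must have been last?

Elena

Every other guest has a chain of constraints placing them before Elena, so Elena is last.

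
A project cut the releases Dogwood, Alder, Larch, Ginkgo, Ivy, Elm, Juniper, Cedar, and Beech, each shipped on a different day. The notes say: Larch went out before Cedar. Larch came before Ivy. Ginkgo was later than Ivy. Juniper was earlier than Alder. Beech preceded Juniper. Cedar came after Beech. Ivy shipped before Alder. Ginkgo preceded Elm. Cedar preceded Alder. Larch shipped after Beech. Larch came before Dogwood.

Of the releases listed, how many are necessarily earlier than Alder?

Directly stated before Alder: Cedar, Ivy, and Juniper.
Beech reaches Alder via Beech → Cedar → Alder.
Larch reaches Alder via Larch → Cedar → Alder.
That's Beech, Cedar, Ivy, Juniper, and Larch — 5 in all.

5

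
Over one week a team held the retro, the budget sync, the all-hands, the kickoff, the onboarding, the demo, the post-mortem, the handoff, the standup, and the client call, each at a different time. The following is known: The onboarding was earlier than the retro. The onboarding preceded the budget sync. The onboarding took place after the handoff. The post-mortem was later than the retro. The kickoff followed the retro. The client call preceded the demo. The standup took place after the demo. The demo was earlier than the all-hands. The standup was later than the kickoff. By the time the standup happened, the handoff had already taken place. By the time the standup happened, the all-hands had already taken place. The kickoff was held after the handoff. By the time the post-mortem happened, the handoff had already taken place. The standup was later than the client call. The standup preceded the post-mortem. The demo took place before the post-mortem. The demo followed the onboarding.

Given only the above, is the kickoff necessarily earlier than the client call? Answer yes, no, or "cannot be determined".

cannot be determined

No chain of stated constraints runs from the kickoff to the client call, and none runs from the client call to the kickoff either.
So the relative order of the kickoff and the client call is not fixed by the given facts.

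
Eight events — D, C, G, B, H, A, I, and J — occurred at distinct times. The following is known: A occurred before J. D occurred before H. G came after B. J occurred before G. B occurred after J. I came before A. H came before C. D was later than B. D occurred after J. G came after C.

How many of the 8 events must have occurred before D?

Directly stated before D: B and J.
A reaches D via A → J → D.
I reaches D via I → A → J → D.
That's A, B, I, and J — 4 in all.

4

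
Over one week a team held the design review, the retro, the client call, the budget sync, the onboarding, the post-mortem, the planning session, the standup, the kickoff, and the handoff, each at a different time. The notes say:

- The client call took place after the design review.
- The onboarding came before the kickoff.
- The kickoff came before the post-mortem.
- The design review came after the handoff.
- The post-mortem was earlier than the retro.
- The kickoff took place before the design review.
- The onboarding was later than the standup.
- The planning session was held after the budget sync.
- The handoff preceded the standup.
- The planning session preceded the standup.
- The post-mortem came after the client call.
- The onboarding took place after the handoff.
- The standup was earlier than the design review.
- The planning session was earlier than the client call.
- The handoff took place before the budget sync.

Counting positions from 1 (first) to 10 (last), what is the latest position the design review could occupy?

The design review must come before the client call, the post-mortem, and the retro — 3 meetings forced after it.
Everything else can be placed before the design review in some valid order, so the design review can sit as late as position 10 − 3 = 7.

7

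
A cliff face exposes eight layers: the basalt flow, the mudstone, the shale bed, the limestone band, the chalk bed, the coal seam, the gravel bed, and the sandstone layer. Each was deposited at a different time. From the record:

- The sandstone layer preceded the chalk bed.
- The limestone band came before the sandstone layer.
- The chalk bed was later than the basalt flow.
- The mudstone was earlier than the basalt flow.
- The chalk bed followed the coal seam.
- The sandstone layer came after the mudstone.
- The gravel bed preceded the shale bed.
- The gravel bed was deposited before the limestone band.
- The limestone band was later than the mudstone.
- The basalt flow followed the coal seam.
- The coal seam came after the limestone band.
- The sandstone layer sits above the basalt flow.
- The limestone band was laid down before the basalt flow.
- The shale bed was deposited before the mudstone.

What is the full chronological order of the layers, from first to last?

The constraints fix every adjacent pair, so only one ordering works:
the gravel bed → the shale bed → the mudstone → the limestone band → the coal seam → the basalt flow → the sandstone layer → the chalk bed.

the gravel bed, the shale bed, the mudstone, the limestone band, the coal seam, the basalt flow, the sandstone layer, the chalk bed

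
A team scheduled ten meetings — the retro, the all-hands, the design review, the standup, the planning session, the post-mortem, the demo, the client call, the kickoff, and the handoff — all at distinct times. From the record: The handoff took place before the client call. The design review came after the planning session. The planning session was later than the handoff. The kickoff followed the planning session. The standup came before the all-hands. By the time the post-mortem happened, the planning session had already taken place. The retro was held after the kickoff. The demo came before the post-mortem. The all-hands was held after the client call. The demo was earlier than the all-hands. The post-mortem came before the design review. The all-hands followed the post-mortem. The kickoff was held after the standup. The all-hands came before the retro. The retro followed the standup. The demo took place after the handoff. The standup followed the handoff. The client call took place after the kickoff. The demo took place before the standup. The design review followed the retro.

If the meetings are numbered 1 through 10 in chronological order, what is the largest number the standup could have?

The standup must come before the all-hands, the client call, the design review, the kickoff, and the retro — 5 meetings forced after it.
Everything else can be placed before the standup in some valid order, so the standup can sit as late as position 10 − 5 = 5.

5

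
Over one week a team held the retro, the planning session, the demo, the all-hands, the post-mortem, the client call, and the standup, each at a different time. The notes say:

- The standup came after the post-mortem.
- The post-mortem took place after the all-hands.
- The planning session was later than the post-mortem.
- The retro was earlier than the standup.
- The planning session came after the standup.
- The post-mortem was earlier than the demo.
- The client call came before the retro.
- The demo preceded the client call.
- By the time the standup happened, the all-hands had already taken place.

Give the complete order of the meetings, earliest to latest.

The constraints fix every adjacent pair, so only one ordering works:
the all-hands → the post-mortem → the demo → the client call → the retro → the standup → the planning session.

the all-hands, the post-mortem, the demo, the client call, the retro, the standup, the planning session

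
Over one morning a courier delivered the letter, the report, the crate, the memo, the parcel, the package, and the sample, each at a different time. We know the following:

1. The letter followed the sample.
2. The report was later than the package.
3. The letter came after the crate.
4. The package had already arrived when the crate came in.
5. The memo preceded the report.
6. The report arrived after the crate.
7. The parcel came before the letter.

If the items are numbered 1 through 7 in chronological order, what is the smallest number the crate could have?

The package must come before the crate — 1 forced predecessor.
Nothing else is forced ahead of the crate, so its earliest slot is position 1 + 1 = 2.

2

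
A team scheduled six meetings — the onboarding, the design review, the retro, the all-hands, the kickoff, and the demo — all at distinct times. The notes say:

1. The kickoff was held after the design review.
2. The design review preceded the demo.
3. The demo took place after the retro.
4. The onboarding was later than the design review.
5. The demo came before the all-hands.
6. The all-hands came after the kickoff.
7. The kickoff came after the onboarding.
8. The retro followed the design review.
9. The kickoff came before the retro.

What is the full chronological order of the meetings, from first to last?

The constraints fix every adjacent pair, so only one ordering works:
the design review → the onboarding → the kickoff → the retro → the demo → the all-hands.

the design review, the onboarding, the kickoff, the retro, the demo, the all-hands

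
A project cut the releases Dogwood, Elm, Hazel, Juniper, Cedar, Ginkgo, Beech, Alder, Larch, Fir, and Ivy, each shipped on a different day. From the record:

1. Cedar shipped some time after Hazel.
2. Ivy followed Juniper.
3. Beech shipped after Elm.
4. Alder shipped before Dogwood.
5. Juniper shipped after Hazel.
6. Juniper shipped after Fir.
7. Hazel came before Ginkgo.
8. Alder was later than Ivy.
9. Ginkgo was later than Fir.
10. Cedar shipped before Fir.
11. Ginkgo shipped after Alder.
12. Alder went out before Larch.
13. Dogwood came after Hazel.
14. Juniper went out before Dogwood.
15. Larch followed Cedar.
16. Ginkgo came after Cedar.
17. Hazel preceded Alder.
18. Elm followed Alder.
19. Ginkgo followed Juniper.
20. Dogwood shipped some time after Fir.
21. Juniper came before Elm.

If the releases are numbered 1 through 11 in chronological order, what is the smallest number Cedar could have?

Hazel must come before Cedar — 1 forced predecessor.
Nothing else is forced ahead of Cedar, so its earliest slot is position 1 + 1 = 2.

2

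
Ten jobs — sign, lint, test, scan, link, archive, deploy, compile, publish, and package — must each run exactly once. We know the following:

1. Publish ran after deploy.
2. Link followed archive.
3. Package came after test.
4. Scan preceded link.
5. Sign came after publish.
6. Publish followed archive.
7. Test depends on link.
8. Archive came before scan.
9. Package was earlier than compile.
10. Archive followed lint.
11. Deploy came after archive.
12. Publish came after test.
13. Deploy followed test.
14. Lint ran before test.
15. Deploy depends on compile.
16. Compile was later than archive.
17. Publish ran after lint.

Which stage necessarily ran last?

sign

Every other stage has a chain of constraints placing it before sign, so sign is last.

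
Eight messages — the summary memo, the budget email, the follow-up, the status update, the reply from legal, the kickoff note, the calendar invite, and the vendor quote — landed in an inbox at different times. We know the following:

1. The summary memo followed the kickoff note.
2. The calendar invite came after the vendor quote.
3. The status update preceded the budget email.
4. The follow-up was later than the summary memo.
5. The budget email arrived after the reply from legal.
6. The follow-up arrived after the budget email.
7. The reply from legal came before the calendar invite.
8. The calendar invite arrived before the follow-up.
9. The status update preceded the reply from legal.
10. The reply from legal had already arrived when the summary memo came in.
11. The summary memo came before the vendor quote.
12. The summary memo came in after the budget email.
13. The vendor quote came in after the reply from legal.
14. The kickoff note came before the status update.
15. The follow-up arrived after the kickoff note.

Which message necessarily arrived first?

the kickoff note

The kickoff note has a chain of constraints placing it before every other message, so the kickoff note must be first.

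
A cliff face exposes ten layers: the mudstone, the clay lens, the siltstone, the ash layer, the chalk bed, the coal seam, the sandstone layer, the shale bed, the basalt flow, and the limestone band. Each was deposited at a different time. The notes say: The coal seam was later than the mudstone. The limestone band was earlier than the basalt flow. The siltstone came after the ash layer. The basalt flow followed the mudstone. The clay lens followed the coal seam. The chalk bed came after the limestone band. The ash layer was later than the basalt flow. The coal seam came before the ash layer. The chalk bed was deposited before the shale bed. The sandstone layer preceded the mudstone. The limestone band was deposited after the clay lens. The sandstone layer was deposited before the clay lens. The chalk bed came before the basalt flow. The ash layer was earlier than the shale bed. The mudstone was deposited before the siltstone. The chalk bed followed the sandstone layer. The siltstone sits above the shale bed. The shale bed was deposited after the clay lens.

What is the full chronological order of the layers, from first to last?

The constraints fix every adjacent pair, so only one ordering works:
the sandstone layer → the mudstone → the coal seam → the clay lens → the limestone band → the chalk bed → the basalt flow → the ash layer → the shale bed → the siltstone.

the sandstone layer, the mudstone, the coal seam, the clay lens, the limestone band, the chalk bed, the basalt flow, the ash layer, the shale bed, the siltstone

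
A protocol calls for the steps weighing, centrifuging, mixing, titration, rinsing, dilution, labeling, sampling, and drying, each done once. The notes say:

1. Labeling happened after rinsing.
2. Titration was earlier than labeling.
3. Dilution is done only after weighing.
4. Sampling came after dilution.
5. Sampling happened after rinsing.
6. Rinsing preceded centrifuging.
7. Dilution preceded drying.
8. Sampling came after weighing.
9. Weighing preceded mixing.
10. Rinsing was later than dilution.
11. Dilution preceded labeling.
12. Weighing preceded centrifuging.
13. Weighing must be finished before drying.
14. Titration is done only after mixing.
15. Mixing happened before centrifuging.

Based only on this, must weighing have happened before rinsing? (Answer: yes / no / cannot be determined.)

Chain the constraints: weighing → dilution → rinsing. Each link is directly stated, so weighing comes before rinsing.

yes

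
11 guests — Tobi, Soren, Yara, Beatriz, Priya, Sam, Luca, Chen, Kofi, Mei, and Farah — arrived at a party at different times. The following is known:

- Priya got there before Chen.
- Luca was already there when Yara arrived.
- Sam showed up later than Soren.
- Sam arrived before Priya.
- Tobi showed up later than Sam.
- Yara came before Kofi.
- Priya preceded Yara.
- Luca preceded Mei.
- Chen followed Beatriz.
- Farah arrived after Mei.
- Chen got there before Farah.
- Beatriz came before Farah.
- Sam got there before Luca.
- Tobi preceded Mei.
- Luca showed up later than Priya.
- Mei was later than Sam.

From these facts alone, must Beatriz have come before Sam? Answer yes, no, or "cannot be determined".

cannot be determined

No chain of stated constraints runs from Beatriz to Sam, and none runs from Sam to Beatriz either.
So the relative order of Beatriz and Sam is not fixed by the given facts.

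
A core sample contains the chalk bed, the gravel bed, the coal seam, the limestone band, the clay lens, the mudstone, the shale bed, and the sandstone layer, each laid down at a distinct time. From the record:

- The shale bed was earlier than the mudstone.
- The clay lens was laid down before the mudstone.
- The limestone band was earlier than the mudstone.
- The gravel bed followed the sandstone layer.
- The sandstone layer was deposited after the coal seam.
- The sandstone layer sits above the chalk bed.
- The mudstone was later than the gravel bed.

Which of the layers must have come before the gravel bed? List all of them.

Directly stated before the gravel bed: the sandstone layer.
The chalk bed reaches the gravel bed via the chalk bed → the sandstone layer → the gravel bed.
The coal seam reaches the gravel bed via the coal seam → the sandstone layer → the gravel bed.

the chalk bed, the coal seam, the sandstone layer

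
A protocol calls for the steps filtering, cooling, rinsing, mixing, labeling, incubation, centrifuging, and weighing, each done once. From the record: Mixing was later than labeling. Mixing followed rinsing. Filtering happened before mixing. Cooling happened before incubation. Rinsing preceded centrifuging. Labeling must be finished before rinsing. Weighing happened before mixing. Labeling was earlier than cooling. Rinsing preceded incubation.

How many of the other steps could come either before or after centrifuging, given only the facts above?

5

Forced before centrifuging: labeling and rinsing.
That leaves cooling, filtering, incubation, mixing, and weighing with no forced order relative to centrifuging — 5.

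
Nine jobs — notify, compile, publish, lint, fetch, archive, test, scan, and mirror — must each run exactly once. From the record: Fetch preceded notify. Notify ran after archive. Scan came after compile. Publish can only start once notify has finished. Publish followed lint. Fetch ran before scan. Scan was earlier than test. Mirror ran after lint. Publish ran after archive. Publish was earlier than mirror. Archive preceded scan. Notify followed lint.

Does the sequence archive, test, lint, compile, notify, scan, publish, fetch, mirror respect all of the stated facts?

no

The constraints require fetch before scan, but in the proposed sequence scan appears ahead of fetch. That one violation is enough.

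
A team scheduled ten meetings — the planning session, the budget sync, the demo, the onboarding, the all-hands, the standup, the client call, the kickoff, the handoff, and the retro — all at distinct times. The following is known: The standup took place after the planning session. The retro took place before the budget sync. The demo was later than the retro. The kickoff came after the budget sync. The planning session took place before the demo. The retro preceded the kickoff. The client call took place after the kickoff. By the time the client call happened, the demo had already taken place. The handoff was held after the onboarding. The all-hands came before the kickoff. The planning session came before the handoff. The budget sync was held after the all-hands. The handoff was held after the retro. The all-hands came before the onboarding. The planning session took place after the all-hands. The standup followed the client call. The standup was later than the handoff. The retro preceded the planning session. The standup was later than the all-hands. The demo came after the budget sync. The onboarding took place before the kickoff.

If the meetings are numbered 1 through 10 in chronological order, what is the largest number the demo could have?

The demo must come before the client call and the standup — 2 meetings forced after it.
Everything else can be placed before the demo in some valid order, so the demo can sit as late as position 10 − 2 = 8.

8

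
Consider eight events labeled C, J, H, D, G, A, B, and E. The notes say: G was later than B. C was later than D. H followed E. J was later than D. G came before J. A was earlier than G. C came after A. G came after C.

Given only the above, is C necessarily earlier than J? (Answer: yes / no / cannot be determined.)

Chain the constraints: C → G → J. Each link is directly stated, so C comes before J.

yes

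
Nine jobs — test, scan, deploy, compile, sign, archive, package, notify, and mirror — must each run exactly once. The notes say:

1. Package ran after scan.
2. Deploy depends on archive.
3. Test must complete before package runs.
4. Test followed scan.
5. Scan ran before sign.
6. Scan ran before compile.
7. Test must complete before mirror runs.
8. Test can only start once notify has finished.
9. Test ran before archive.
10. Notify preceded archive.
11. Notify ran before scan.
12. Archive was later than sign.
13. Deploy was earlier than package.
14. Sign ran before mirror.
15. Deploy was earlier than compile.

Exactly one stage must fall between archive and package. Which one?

Tracing the constraints gives archive → deploy → package, so deploy sits after archive and before package.
No other stage is forced both after archive and before package.

deploy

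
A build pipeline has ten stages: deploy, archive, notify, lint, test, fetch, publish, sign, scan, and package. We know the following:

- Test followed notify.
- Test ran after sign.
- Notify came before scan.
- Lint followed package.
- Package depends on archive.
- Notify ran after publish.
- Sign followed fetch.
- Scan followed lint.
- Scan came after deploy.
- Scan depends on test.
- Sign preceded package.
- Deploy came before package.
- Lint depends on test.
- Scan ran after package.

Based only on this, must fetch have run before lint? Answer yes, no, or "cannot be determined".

yes

Chain the constraints: fetch → sign → test → lint. Each link is directly stated, so fetch comes before lint.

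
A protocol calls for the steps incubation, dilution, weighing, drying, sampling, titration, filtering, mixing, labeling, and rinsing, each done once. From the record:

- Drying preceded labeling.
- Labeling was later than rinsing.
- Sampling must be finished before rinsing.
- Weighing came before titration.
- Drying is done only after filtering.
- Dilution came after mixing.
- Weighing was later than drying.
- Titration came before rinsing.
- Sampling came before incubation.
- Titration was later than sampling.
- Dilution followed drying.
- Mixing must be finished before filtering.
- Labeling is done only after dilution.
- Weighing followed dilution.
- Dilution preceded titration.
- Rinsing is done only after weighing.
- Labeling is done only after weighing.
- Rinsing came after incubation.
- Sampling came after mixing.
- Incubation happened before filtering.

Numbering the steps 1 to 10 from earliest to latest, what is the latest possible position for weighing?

7

Weighing must come before labeling, rinsing, and titration — 3 steps forced after it.
Everything else can be placed before weighing in some valid order, so weighing can sit as late as position 10 − 3 = 7.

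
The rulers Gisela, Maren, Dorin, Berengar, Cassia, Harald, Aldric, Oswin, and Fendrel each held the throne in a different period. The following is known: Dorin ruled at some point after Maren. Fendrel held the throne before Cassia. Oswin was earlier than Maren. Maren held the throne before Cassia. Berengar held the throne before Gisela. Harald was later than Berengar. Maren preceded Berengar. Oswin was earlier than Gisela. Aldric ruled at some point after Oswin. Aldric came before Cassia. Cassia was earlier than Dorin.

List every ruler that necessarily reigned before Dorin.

Aldric, Cassia, Fendrel, Maren, Oswin

Directly stated before Dorin: Cassia and Maren.
Aldric reaches Dorin via Aldric → Cassia → Dorin.
Fendrel reaches Dorin via Fendrel → Cassia → Dorin.
Oswin reaches Dorin via Oswin → Maren → Dorin.
No chain forces Gisela (or any of the others) ahead of Dorin.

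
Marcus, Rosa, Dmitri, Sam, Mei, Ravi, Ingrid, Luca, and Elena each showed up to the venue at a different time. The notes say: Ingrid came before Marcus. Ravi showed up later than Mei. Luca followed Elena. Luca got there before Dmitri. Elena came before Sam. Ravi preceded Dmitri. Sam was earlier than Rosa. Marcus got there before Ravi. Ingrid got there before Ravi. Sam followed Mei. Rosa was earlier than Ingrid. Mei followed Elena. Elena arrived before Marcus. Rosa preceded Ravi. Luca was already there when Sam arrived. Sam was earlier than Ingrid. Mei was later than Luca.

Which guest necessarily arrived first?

Elena has a chain of constraints placing them before every other guest, so Elena must be first.

Elena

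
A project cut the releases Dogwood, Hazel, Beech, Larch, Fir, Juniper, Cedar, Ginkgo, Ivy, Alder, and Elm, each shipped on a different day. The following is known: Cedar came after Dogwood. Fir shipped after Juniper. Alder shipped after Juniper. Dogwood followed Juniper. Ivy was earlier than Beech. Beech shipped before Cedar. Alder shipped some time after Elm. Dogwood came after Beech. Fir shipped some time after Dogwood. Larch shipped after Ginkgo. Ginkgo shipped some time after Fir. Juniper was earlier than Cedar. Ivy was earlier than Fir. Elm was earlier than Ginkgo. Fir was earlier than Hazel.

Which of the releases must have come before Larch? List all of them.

Directly stated before Larch: Ginkgo.
Beech reaches Larch via Beech → Dogwood → Fir → Ginkgo → Larch.
Dogwood reaches Larch via Dogwood → Fir → Ginkgo → Larch.
Elm reaches Larch via Elm → Ginkgo → Larch.
Likewise Fir, Ivy, and Juniper each reach Larch by chaining the stated constraints.
No chain forces Hazel (or any of the others) ahead of Larch.

Beech, Dogwood, Elm, Fir, Ginkgo, Ivy, Juniper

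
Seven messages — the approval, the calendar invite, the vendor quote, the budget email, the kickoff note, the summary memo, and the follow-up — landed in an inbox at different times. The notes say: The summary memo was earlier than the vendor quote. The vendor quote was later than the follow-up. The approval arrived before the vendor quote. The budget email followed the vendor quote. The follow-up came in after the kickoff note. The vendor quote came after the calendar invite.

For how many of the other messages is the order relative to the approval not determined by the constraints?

Forced after the approval: the budget email and the vendor quote.
That leaves the calendar invite, the follow-up, the kickoff note, and the summary memo with no forced order relative to the approval — 4.

4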